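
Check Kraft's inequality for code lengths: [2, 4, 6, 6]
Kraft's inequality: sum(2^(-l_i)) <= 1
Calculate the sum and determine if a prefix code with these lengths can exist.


Sum = 2^(-2) + 2^(-4) + 2^(-6) + 2^(-6)
    = 0.25 + 0.0625 + 0.015625 + 0.015625
    = 22/64 = 0.34375
Since 0.34375 <= 1, Kraft's inequality IS satisfied.
A prefix code with these lengths CAN exist.

Kraft sum = 0.34375. Satisfied.


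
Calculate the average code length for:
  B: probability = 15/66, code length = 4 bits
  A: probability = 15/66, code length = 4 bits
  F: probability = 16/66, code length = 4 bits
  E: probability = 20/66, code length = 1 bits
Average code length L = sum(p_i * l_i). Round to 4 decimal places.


Weighted contributions p_i * l_i:
  B: (15/66) * 4 = 60/66
  A: (15/66) * 4 = 60/66
  F: (16/66) * 4 = 64/66
  E: (20/66) * 1 = 20/66
Sum = (60 + 60 + 64 + 20)/66 = 204/66

L = 204/66 = 3.0909 bits/symbol


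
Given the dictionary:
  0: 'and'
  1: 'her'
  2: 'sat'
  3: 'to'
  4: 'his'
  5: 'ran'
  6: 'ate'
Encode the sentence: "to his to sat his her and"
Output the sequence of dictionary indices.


Look up each word in the dictionary:
  'to' -> 3
  'his' -> 4
  'to' -> 3
  'sat' -> 2
  'his' -> 4
  'her' -> 1
  'and' -> 0

Encoded: [3, 4, 3, 2, 4, 1, 0]


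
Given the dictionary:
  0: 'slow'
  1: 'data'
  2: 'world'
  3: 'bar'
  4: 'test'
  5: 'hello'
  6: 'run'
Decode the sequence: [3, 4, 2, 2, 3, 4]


Look up each index in the dictionary:
  3 -> 'bar'
  4 -> 'test'
  2 -> 'world'
  2 -> 'world'
  3 -> 'bar'
  4 -> 'test'

Decoded: "bar test world world bar test"


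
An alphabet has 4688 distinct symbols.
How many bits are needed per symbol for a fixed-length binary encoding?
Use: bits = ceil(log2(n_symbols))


log2(4688) = 12.1948
Bracket: 2^12 = 4096 < 4688 <= 2^13 = 8192
So ceil(log2(4688)) = 13

bits = ceil(log2(4688)) = ceil(12.1948) = 13 bits


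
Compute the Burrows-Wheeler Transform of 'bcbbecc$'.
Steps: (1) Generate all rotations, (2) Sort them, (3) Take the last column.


Rotations (sorted):
  0: $bcbbecc -> last char: c
  1: bbecc$bc -> last char: c
  2: bcbbecc$ -> last char: $
  3: becc$bcb -> last char: b
  4: c$bcbbec -> last char: c
  5: cbbecc$b -> last char: b
  6: cc$bcbbe -> last char: e
  7: ecc$bcbb -> last char: b


BWT = cc$bcbeb


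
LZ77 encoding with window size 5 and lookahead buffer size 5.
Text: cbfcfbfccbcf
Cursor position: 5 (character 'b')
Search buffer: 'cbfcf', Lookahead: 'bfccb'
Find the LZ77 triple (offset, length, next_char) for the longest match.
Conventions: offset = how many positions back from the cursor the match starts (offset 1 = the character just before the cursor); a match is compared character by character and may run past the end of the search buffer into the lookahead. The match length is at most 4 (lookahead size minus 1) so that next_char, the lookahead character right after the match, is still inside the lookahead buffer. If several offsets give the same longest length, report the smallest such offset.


Try each offset into the search buffer:
  offset=1 (pos 4, char 'f'): match length 0
  offset=2 (pos 3, char 'c'): match length 0
  offset=3 (pos 2, char 'f'): match length 0
  offset=4 (pos 1, char 'b'): match length 3
  offset=5 (pos 0, char 'c'): match length 0
Longest match has length 3 at offset 4.
next_char = character at position 5 + 3 = 8 -> 'c'

Best match: offset=4, length=3 (matching 'bfc' starting at position 1)
LZ77 triple: (4, 3, 'c')


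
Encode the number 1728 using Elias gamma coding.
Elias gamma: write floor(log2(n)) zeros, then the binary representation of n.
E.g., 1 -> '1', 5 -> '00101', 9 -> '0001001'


num_bits = floor(log2(1728)) + 1 = 11
leading_zeros = num_bits - 1 = 10
binary(1728) = 11011000000

Elias gamma(1728) = '0000000000' + '11011000000' = 000000000011011000000 (21 bits)


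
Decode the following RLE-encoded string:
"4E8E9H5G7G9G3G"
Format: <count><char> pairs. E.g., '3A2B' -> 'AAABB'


Expanding each <count><char> pair:
  4E -> 'EEEE'
  8E -> 'EEEEEEEE'
  9H -> 'HHHHHHHHH'
  5G -> 'GGGGG'
  7G -> 'GGGGGGG'
  9G -> 'GGGGGGGGG'
  3G -> 'GGG'

Decoded = EEEEEEEEEEEEHHHHHHHHHGGGGGGGGGGGGGGGGGGGGGGGG


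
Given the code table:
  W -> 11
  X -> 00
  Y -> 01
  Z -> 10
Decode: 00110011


Decoding:
00 -> X
11 -> W
00 -> X
11 -> W


Result: XWXW


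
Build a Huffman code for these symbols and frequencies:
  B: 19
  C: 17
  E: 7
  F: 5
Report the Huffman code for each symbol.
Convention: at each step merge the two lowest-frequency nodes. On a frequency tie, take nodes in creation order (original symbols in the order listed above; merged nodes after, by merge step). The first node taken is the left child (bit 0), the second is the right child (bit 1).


Huffman tree construction:
Step 1: Merge F(5) + E(7) = 12
Step 2: Merge (F+E)(12) + C(17) = 29
Step 3: Merge B(19) + ((F+E)+C)(29) = 48
Read each symbol's code off the tree from the root (left child = 0, right child = 1).

Codes:
  B: 0 (length 1)
  C: 11 (length 2)
  E: 101 (length 3)
  F: 100 (length 3)
Average code length: 89/48 = 1.8542 bits/symbol


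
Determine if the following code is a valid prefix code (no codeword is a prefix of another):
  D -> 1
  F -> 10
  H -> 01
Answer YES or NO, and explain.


Checking each pair (does one codeword prefix another?):
  D='1' vs F='10': prefix -- VIOLATION

NO -- this is NOT a valid prefix code. D (1) is a prefix of F (10).


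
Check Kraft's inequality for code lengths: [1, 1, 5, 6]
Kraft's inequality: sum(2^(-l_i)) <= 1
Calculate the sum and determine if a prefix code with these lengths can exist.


Sum = 2^(-1) + 2^(-1) + 2^(-5) + 2^(-6)
    = 0.5 + 0.5 + 0.03125 + 0.015625
    = 67/64 = 1.046875
Since 1.046875 > 1, Kraft's inequality is NOT satisfied.
A prefix code with these lengths CANNOT exist.

Kraft sum = 1.046875. Not satisfied.


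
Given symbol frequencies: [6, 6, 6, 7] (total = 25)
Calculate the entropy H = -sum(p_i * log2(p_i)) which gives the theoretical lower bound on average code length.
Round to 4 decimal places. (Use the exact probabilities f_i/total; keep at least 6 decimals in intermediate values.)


Per-symbol terms -p_i * log2(p_i) with p_i = f_i/25:
  p = 6/25 = 0.240000: log2(p) = -2.058894, -p*log2(p) = 0.494134
  p = 6/25 = 0.240000: log2(p) = -2.058894, -p*log2(p) = 0.494134
  p = 6/25 = 0.240000: log2(p) = -2.058894, -p*log2(p) = 0.494134
  p = 7/25 = 0.280000: log2(p) = -1.836501, -p*log2(p) = 0.514220
H = 0.494134 + 0.494134 + 0.494134 + 0.514220 = 1.996622

H = 1.9966 bits/symbol


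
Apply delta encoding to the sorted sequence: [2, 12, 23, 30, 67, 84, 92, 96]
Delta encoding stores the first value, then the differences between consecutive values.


First value: 2
Deltas:
  12 - 2 = 10
  23 - 12 = 11
  30 - 23 = 7
  67 - 30 = 37
  84 - 67 = 17
  92 - 84 = 8
  96 - 92 = 4


Delta encoded: [2, 10, 11, 7, 37, 17, 8, 4]


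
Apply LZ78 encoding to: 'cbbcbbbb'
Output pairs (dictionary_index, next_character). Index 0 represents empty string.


LZ78 encoding steps:
Dictionary: {0: ''}
Step 1: w='' (idx 0), next='c' -> output (0, 'c'), add 'c' as idx 1
Step 2: w='' (idx 0), next='b' -> output (0, 'b'), add 'b' as idx 2
Step 3: w='b' (idx 2), next='c' -> output (2, 'c'), add 'bc' as idx 3
Step 4: w='b' (idx 2), next='b' -> output (2, 'b'), add 'bb' as idx 4
Step 5: w='bb' (idx 4), end of input -> output (4, '')


Encoded: [(0, 'c'), (0, 'b'), (2, 'c'), (2, 'b'), (4, '')]


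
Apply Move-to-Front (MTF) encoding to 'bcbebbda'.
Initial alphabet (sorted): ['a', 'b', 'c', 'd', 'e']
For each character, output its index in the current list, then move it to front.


MTF encoding:
'b': index 1 in ['a', 'b', 'c', 'd', 'e'] -> ['b', 'a', 'c', 'd', 'e']
'c': index 2 in ['b', 'a', 'c', 'd', 'e'] -> ['c', 'b', 'a', 'd', 'e']
'b': index 1 in ['c', 'b', 'a', 'd', 'e'] -> ['b', 'c', 'a', 'd', 'e']
'e': index 4 in ['b', 'c', 'a', 'd', 'e'] -> ['e', 'b', 'c', 'a', 'd']
'b': index 1 in ['e', 'b', 'c', 'a', 'd'] -> ['b', 'e', 'c', 'a', 'd']
'b': index 0 in ['b', 'e', 'c', 'a', 'd'] -> ['b', 'e', 'c', 'a', 'd']
'd': index 4 in ['b', 'e', 'c', 'a', 'd'] -> ['d', 'b', 'e', 'c', 'a']
'a': index 4 in ['d', 'b', 'e', 'c', 'a'] -> ['a', 'd', 'b', 'e', 'c']


Output: [1, 2, 1, 4, 1, 0, 4, 4]


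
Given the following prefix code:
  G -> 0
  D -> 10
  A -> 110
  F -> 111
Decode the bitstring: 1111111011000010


Decoding step by step:
Bits 111 -> F
Bits 111 -> F
Bits 10 -> D
Bits 110 -> A
Bits 0 -> G
Bits 0 -> G
Bits 0 -> G
Bits 10 -> D


Decoded message: FFDAGGGD


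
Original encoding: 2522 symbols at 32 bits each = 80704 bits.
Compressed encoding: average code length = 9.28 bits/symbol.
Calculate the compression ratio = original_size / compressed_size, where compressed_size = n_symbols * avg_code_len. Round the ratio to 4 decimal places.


original_size = n_symbols * orig_bits = 2522 * 32 = 80704 bits
compressed_size = n_symbols * avg_code_len = 2522 * 9.28 = 23404.16 bits
ratio = original_size / compressed_size = 80704 / 23404.16 = 3.4483

Compression ratio = 3.4483


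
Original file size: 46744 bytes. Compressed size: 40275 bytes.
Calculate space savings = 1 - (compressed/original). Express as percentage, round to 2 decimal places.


ratio = compressed/original = 40275/46744 = 0.861608
savings = 1 - ratio = 1 - 0.861608 = 0.138392
as a percentage: 0.138392 * 100 = 13.84%

Space savings = 1 - 40275/46744 = 13.84%


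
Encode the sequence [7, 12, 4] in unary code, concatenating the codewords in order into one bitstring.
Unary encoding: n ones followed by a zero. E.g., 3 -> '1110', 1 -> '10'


Encode each number as n ones followed by a terminating 0:
  7 -> 11111110 (8 bits)
  12 -> 1111111111110 (13 bits)
  4 -> 11110 (5 bits)
Total length = 8 + 13 + 5 = 26 bits.

Unary([7, 12, 4]) = 11111110111111111111011110 (26 bits)


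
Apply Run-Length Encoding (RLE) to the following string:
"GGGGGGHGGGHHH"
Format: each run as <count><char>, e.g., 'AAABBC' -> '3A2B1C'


Scanning runs left to right:
  i=0: run of 'G' x 6 -> '6G'
  i=6: run of 'H' x 1 -> '1H'
  i=7: run of 'G' x 3 -> '3G'
  i=10: run of 'H' x 3 -> '3H'

RLE = 6G1H3G3H


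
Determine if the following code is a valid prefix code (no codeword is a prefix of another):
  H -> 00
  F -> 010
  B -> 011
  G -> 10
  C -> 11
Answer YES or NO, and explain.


Checking each pair (does one codeword prefix another?):
  H='00' vs F='010': no prefix
  H='00' vs B='011': no prefix
  H='00' vs G='10': no prefix
  H='00' vs C='11': no prefix
  F='010' vs H='00': no prefix
  F='010' vs B='011': no prefix
  F='010' vs G='10': no prefix
  F='010' vs C='11': no prefix
  B='011' vs H='00': no prefix
  B='011' vs F='010': no prefix
  B='011' vs G='10': no prefix
  B='011' vs C='11': no prefix
  G='10' vs H='00': no prefix
  G='10' vs F='010': no prefix
  G='10' vs B='011': no prefix
  G='10' vs C='11': no prefix
  C='11' vs H='00': no prefix
  C='11' vs F='010': no prefix
  C='11' vs B='011': no prefix
  C='11' vs G='10': no prefix
No violation found over all pairs.

YES -- this is a valid prefix code. No codeword is a prefix of any other codeword.


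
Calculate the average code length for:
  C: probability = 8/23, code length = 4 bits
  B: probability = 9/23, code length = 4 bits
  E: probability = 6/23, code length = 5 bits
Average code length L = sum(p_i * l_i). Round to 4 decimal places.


Weighted contributions p_i * l_i:
  C: (8/23) * 4 = 32/23
  B: (9/23) * 4 = 36/23
  E: (6/23) * 5 = 30/23
Sum = (32 + 36 + 30)/23 = 98/23

L = 98/23 = 4.2609 bits/symbol


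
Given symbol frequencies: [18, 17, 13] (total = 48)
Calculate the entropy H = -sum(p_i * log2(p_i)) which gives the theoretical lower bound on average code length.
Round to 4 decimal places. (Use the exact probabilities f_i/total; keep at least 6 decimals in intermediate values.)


Per-symbol terms -p_i * log2(p_i) with p_i = f_i/48:
  p = 18/48 = 0.375000: log2(p) = -1.415037, -p*log2(p) = 0.530639
  p = 17/48 = 0.354167: log2(p) = -1.497500, -p*log2(p) = 0.530364
  p = 13/48 = 0.270833: log2(p) = -1.884523, -p*log2(p) = 0.510392
H = 0.530639 + 0.530364 + 0.510392 = 1.571395

H = 1.5714 bits/symbol


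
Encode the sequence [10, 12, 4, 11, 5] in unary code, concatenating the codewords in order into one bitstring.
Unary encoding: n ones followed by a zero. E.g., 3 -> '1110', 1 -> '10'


Encode each number as n ones followed by a terminating 0:
  10 -> 11111111110 (11 bits)
  12 -> 1111111111110 (13 bits)
  4 -> 11110 (5 bits)
  11 -> 111111111110 (12 bits)
  5 -> 111110 (6 bits)
Total length = 11 + 13 + 5 + 12 + 6 = 47 bits.

Unary([10, 12, 4, 11, 5]) = 11111111110111111111111011110111111111110111110 (47 bits)


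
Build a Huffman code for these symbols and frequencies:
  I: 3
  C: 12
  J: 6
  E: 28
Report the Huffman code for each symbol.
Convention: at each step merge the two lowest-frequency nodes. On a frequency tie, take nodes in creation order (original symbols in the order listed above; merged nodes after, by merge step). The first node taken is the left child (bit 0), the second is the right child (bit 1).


Huffman tree construction:
Step 1: Merge I(3) + J(6) = 9
Step 2: Merge (I+J)(9) + C(12) = 21
Step 3: Merge ((I+J)+C)(21) + E(28) = 49
Read each symbol's code off the tree from the root (left child = 0, right child = 1).

Codes:
  I: 000 (length 3)
  C: 01 (length 2)
  J: 001 (length 3)
  E: 1 (length 1)
Average code length: 79/49 = 1.6122 bits/symbol


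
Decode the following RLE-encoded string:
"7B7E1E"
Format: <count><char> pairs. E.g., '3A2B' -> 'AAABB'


Expanding each <count><char> pair:
  7B -> 'BBBBBBB'
  7E -> 'EEEEEEE'
  1E -> 'E'

Decoded = BBBBBBBEEEEEEEE


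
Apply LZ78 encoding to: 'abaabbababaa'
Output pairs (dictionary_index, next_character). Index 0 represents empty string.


LZ78 encoding steps:
Dictionary: {0: ''}
Step 1: w='' (idx 0), next='a' -> output (0, 'a'), add 'a' as idx 1
Step 2: w='' (idx 0), next='b' -> output (0, 'b'), add 'b' as idx 2
Step 3: w='a' (idx 1), next='a' -> output (1, 'a'), add 'aa' as idx 3
Step 4: w='b' (idx 2), next='b' -> output (2, 'b'), add 'bb' as idx 4
Step 5: w='a' (idx 1), next='b' -> output (1, 'b'), add 'ab' as idx 5
Step 6: w='ab' (idx 5), next='a' -> output (5, 'a'), add 'aba' as idx 6
Step 7: w='a' (idx 1), end of input -> output (1, '')


Encoded: [(0, 'a'), (0, 'b'), (1, 'a'), (2, 'b'), (1, 'b'), (5, 'a'), (1, '')]


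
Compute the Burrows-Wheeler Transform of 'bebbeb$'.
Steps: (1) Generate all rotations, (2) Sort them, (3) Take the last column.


Rotations (sorted):
  0: $bebbeb -> last char: b
  1: b$bebbe -> last char: e
  2: bbeb$be -> last char: e
  3: beb$beb -> last char: b
  4: bebbeb$ -> last char: $
  5: eb$bebb -> last char: b
  6: ebbeb$b -> last char: b


BWT = beeb$bb


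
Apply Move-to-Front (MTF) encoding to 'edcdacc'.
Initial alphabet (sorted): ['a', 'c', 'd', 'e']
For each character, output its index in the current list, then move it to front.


MTF encoding:
'e': index 3 in ['a', 'c', 'd', 'e'] -> ['e', 'a', 'c', 'd']
'd': index 3 in ['e', 'a', 'c', 'd'] -> ['d', 'e', 'a', 'c']
'c': index 3 in ['d', 'e', 'a', 'c'] -> ['c', 'd', 'e', 'a']
'd': index 1 in ['c', 'd', 'e', 'a'] -> ['d', 'c', 'e', 'a']
'a': index 3 in ['d', 'c', 'e', 'a'] -> ['a', 'd', 'c', 'e']
'c': index 2 in ['a', 'd', 'c', 'e'] -> ['c', 'a', 'd', 'e']
'c': index 0 in ['c', 'a', 'd', 'e'] -> ['c', 'a', 'd', 'e']


Output: [3, 3, 3, 1, 3, 2, 0]


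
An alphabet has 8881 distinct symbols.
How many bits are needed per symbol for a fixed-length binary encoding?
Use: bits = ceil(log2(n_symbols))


log2(8881) = 13.1165
Bracket: 2^13 = 8192 < 8881 <= 2^14 = 16384
So ceil(log2(8881)) = 14

bits = ceil(log2(8881)) = ceil(13.1165) = 14 bits


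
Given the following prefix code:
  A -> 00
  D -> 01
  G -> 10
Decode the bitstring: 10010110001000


Decoding step by step:
Bits 10 -> G
Bits 01 -> D
Bits 01 -> D
Bits 10 -> G
Bits 00 -> A
Bits 10 -> G
Bits 00 -> A


Decoded message: GDDGAGA


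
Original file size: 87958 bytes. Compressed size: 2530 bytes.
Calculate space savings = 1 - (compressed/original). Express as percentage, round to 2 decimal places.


ratio = compressed/original = 2530/87958 = 0.028764
savings = 1 - ratio = 1 - 0.028764 = 0.971236
as a percentage: 0.971236 * 100 = 97.12%

Space savings = 1 - 2530/87958 = 97.12%


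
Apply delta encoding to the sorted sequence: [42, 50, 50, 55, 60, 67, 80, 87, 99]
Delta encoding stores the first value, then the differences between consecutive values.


First value: 42
Deltas:
  50 - 42 = 8
  50 - 50 = 0
  55 - 50 = 5
  60 - 55 = 5
  67 - 60 = 7
  80 - 67 = 13
  87 - 80 = 7
  99 - 87 = 12


Delta encoded: [42, 8, 0, 5, 5, 7, 13, 7, 12]


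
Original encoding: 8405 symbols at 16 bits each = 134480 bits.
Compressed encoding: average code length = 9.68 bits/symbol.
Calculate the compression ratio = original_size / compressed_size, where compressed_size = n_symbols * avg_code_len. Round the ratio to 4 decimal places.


original_size = n_symbols * orig_bits = 8405 * 16 = 134480 bits
compressed_size = n_symbols * avg_code_len = 8405 * 9.68 = 81360.4 bits
ratio = original_size / compressed_size = 134480 / 81360.4 = 1.6529

Compression ratio = 1.6529


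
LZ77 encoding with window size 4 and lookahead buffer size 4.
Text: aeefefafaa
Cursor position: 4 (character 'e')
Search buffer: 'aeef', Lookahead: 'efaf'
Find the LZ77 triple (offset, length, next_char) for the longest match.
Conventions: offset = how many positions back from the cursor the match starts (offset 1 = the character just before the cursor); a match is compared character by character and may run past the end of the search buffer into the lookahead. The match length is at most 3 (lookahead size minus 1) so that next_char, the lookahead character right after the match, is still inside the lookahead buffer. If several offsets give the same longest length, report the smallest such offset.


Try each offset into the search buffer:
  offset=1 (pos 3, char 'f'): match length 0
  offset=2 (pos 2, char 'e'): match length 2
  offset=3 (pos 1, char 'e'): match length 1
  offset=4 (pos 0, char 'a'): match length 0
Longest match has length 2 at offset 2.
next_char = character at position 4 + 2 = 6 -> 'a'

Best match: offset=2, length=2 (matching 'ef' starting at position 2)
LZ77 triple: (2, 2, 'a')


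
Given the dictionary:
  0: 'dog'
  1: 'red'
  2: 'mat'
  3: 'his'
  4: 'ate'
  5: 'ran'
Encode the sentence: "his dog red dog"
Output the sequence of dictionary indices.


Look up each word in the dictionary:
  'his' -> 3
  'dog' -> 0
  'red' -> 1
  'dog' -> 0

Encoded: [3, 0, 1, 0]


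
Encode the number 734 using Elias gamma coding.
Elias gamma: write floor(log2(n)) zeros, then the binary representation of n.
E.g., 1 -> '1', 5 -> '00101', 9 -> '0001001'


num_bits = floor(log2(734)) + 1 = 10
leading_zeros = num_bits - 1 = 9
binary(734) = 1011011110

Elias gamma(734) = '000000000' + '1011011110' = 0000000001011011110 (19 bits)


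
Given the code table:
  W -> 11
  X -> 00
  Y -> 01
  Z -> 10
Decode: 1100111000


Decoding:
11 -> W
00 -> X
11 -> W
10 -> Z
00 -> X


Result: WXWZX


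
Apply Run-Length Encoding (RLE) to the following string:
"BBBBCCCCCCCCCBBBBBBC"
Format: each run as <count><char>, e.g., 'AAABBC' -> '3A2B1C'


Scanning runs left to right:
  i=0: run of 'B' x 4 -> '4B'
  i=4: run of 'C' x 9 -> '9C'
  i=13: run of 'B' x 6 -> '6B'
  i=19: run of 'C' x 1 -> '1C'

RLE = 4B9C6B1C


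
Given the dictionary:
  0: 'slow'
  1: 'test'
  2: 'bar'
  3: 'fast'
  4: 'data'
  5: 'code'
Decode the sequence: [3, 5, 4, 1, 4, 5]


Look up each index in the dictionary:
  3 -> 'fast'
  5 -> 'code'
  4 -> 'data'
  1 -> 'test'
  4 -> 'data'
  5 -> 'code'

Decoded: "fast code data test data code"


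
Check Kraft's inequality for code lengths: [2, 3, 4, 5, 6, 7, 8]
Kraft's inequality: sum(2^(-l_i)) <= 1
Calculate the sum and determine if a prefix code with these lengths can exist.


Sum = 2^(-2) + 2^(-3) + 2^(-4) + 2^(-5) + 2^(-6) + 2^(-7) + 2^(-8)
    = 0.25 + 0.125 + 0.0625 + 0.03125 + 0.015625 + 0.0078125 + 0.00390625
    = 127/256 = 0.49609375
Since 0.49609375 <= 1, Kraft's inequality IS satisfied.
A prefix code with these lengths CAN exist.

Kraft sum = 0.49609375. Satisfied.


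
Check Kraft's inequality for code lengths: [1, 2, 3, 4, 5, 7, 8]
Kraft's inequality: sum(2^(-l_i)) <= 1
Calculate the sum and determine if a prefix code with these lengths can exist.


Sum = 2^(-1) + 2^(-2) + 2^(-3) + 2^(-4) + 2^(-5) + 2^(-7) + 2^(-8)
    = 0.5 + 0.25 + 0.125 + 0.0625 + 0.03125 + 0.0078125 + 0.00390625
    = 251/256 = 0.98046875
Since 0.98046875 <= 1, Kraft's inequality IS satisfied.
A prefix code with these lengths CAN exist.

Kraft sum = 0.98046875. Satisfied.


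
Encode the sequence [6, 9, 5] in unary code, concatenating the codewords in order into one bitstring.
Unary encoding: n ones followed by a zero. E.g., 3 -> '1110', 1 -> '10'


Encode each number as n ones followed by a terminating 0:
  6 -> 1111110 (7 bits)
  9 -> 1111111110 (10 bits)
  5 -> 111110 (6 bits)
Total length = 7 + 10 + 6 = 23 bits.

Unary([6, 9, 5]) = 11111101111111110111110 (23 bits)


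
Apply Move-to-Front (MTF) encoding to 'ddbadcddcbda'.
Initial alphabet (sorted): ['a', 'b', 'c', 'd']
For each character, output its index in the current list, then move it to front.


MTF encoding:
'd': index 3 in ['a', 'b', 'c', 'd'] -> ['d', 'a', 'b', 'c']
'd': index 0 in ['d', 'a', 'b', 'c'] -> ['d', 'a', 'b', 'c']
'b': index 2 in ['d', 'a', 'b', 'c'] -> ['b', 'd', 'a', 'c']
'a': index 2 in ['b', 'd', 'a', 'c'] -> ['a', 'b', 'd', 'c']
'd': index 2 in ['a', 'b', 'd', 'c'] -> ['d', 'a', 'b', 'c']
'c': index 3 in ['d', 'a', 'b', 'c'] -> ['c', 'd', 'a', 'b']
'd': index 1 in ['c', 'd', 'a', 'b'] -> ['d', 'c', 'a', 'b']
'd': index 0 in ['d', 'c', 'a', 'b'] -> ['d', 'c', 'a', 'b']
'c': index 1 in ['d', 'c', 'a', 'b'] -> ['c', 'd', 'a', 'b']
'b': index 3 in ['c', 'd', 'a', 'b'] -> ['b', 'c', 'd', 'a']
'd': index 2 in ['b', 'c', 'd', 'a'] -> ['d', 'b', 'c', 'a']
'a': index 3 in ['d', 'b', 'c', 'a'] -> ['a', 'd', 'b', 'c']


Output: [3, 0, 2, 2, 2, 3, 1, 0, 1, 3, 2, 3]


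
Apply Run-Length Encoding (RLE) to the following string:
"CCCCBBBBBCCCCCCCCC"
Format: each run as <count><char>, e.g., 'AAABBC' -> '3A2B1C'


Scanning runs left to right:
  i=0: run of 'C' x 4 -> '4C'
  i=4: run of 'B' x 5 -> '5B'
  i=9: run of 'C' x 9 -> '9C'

RLE = 4C5B9C


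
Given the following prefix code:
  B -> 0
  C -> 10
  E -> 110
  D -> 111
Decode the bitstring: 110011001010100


Decoding step by step:
Bits 110 -> E
Bits 0 -> B
Bits 110 -> E
Bits 0 -> B
Bits 10 -> C
Bits 10 -> C
Bits 10 -> C
Bits 0 -> B


Decoded message: EBEBCCCB


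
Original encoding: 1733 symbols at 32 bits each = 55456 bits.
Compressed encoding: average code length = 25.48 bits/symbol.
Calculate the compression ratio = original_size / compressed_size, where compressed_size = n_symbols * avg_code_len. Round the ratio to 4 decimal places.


original_size = n_symbols * orig_bits = 1733 * 32 = 55456 bits
compressed_size = n_symbols * avg_code_len = 1733 * 25.48 = 44156.84 bits
ratio = original_size / compressed_size = 55456 / 44156.84 = 1.2559

Compression ratio = 1.2559


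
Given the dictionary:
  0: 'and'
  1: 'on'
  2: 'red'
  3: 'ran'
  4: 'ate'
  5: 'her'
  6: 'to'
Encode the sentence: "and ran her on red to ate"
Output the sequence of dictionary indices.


Look up each word in the dictionary:
  'and' -> 0
  'ran' -> 3
  'her' -> 5
  'on' -> 1
  'red' -> 2
  'to' -> 6
  'ate' -> 4

Encoded: [0, 3, 5, 1, 2, 6, 4]


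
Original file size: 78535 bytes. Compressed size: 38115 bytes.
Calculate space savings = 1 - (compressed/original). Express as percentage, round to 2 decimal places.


ratio = compressed/original = 38115/78535 = 0.485325
savings = 1 - ratio = 1 - 0.485325 = 0.514675
as a percentage: 0.514675 * 100 = 51.47%

Space savings = 1 - 38115/78535 = 51.47%


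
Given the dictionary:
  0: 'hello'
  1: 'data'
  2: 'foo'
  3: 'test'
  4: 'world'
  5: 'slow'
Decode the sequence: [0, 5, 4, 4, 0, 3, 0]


Look up each index in the dictionary:
  0 -> 'hello'
  5 -> 'slow'
  4 -> 'world'
  4 -> 'world'
  0 -> 'hello'
  3 -> 'test'
  0 -> 'hello'

Decoded: "hello slow world world hello test hello"


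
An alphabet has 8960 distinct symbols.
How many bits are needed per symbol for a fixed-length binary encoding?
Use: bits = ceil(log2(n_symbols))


log2(8960) = 13.1293
Bracket: 2^13 = 8192 < 8960 <= 2^14 = 16384
So ceil(log2(8960)) = 14

bits = ceil(log2(8960)) = ceil(13.1293) = 14 bits


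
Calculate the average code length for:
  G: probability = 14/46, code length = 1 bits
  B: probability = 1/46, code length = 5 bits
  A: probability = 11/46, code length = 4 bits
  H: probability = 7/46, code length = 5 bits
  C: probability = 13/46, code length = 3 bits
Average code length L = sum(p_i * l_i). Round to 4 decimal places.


Weighted contributions p_i * l_i:
  G: (14/46) * 1 = 14/46
  B: (1/46) * 5 = 5/46
  A: (11/46) * 4 = 44/46
  H: (7/46) * 5 = 35/46
  C: (13/46) * 3 = 39/46
Sum = (14 + 5 + 44 + 35 + 39)/46 = 137/46

L = 137/46 = 2.9783 bits/symbol


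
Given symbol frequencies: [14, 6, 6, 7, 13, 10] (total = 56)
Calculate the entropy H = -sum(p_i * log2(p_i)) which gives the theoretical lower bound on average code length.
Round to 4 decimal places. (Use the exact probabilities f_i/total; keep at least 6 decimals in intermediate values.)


Per-symbol terms -p_i * log2(p_i) with p_i = f_i/56:
  p = 14/56 = 0.250000: log2(p) = -2.000000, -p*log2(p) = 0.500000
  p = 6/56 = 0.107143: log2(p) = -3.222392, -p*log2(p) = 0.345256
  p = 6/56 = 0.107143: log2(p) = -3.222392, -p*log2(p) = 0.345256
  p = 7/56 = 0.125000: log2(p) = -3.000000, -p*log2(p) = 0.375000
  p = 13/56 = 0.232143: log2(p) = -2.106915, -p*log2(p) = 0.489105
  p = 10/56 = 0.178571: log2(p) = -2.485427, -p*log2(p) = 0.443826
H = 0.500000 + 0.345256 + 0.345256 + 0.375000 + 0.489105 + 0.443826 = 2.498443

H = 2.4984 bits/symbol


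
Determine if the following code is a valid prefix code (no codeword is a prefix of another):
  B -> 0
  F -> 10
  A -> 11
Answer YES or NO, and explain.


Checking each pair (does one codeword prefix another?):
  B='0' vs F='10': no prefix
  B='0' vs A='11': no prefix
  F='10' vs B='0': no prefix
  F='10' vs A='11': no prefix
  A='11' vs B='0': no prefix
  A='11' vs F='10': no prefix
No violation found over all pairs.

YES -- this is a valid prefix code. No codeword is a prefix of any other codeword.


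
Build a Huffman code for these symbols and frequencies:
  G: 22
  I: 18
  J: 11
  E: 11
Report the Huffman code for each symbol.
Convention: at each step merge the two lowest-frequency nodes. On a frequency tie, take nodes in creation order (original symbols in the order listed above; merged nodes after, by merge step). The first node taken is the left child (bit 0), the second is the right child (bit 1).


Huffman tree construction:
Step 1: Merge J(11) + E(11) = 22
Step 2: Merge I(18) + G(22) = 40
Step 3: Merge (J+E)(22) + (I+G)(40) = 62
Read each symbol's code off the tree from the root (left child = 0, right child = 1).

Codes:
  G: 11 (length 2)
  I: 10 (length 2)
  J: 00 (length 2)
  E: 01 (length 2)
Average code length: 124/62 = 2.0000 bits/symbol


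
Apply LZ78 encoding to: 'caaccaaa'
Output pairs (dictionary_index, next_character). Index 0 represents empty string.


LZ78 encoding steps:
Dictionary: {0: ''}
Step 1: w='' (idx 0), next='c' -> output (0, 'c'), add 'c' as idx 1
Step 2: w='' (idx 0), next='a' -> output (0, 'a'), add 'a' as idx 2
Step 3: w='a' (idx 2), next='c' -> output (2, 'c'), add 'ac' as idx 3
Step 4: w='c' (idx 1), next='a' -> output (1, 'a'), add 'ca' as idx 4
Step 5: w='a' (idx 2), next='a' -> output (2, 'a'), add 'aa' as idx 5


Encoded: [(0, 'c'), (0, 'a'), (2, 'c'), (1, 'a'), (2, 'a')]


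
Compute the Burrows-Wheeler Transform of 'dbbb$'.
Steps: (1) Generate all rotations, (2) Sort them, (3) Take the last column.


Rotations (sorted):
  0: $dbbb -> last char: b
  1: b$dbb -> last char: b
  2: bb$db -> last char: b
  3: bbb$d -> last char: d
  4: dbbb$ -> last char: $


BWT = bbbd$


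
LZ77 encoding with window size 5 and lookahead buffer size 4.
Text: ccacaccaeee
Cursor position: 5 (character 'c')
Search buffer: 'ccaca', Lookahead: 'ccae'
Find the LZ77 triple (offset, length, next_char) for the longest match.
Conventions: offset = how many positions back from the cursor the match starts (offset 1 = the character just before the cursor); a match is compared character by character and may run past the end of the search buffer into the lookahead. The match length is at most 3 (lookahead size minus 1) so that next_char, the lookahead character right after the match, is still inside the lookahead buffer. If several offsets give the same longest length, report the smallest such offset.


Try each offset into the search buffer:
  offset=1 (pos 4, char 'a'): match length 0
  offset=2 (pos 3, char 'c'): match length 1
  offset=3 (pos 2, char 'a'): match length 0
  offset=4 (pos 1, char 'c'): match length 1
  offset=5 (pos 0, char 'c'): match length 3
Longest match has length 3 at offset 5.
next_char = character at position 5 + 3 = 8 -> 'e'

Best match: offset=5, length=3 (matching 'cca' starting at position 0)
LZ77 triple: (5, 3, 'e')


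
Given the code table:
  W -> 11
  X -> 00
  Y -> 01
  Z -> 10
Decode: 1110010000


Decoding:
11 -> W
10 -> Z
01 -> Y
00 -> X
00 -> X


Result: WZYXX


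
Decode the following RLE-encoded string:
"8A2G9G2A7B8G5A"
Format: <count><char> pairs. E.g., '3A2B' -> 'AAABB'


Expanding each <count><char> pair:
  8A -> 'AAAAAAAA'
  2G -> 'GG'
  9G -> 'GGGGGGGGG'
  2A -> 'AA'
  7B -> 'BBBBBBB'
  8G -> 'GGGGGGGG'
  5A -> 'AAAAA'

Decoded = AAAAAAAAGGGGGGGGGGGAABBBBBBBGGGGGGGGAAAAA


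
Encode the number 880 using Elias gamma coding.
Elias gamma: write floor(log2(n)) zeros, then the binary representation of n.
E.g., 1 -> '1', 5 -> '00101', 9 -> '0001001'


num_bits = floor(log2(880)) + 1 = 10
leading_zeros = num_bits - 1 = 9
binary(880) = 1101110000

Elias gamma(880) = '000000000' + '1101110000' = 0000000001101110000 (19 bits)


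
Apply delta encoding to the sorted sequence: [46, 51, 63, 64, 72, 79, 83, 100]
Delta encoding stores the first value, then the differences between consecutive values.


First value: 46
Deltas:
  51 - 46 = 5
  63 - 51 = 12
  64 - 63 = 1
  72 - 64 = 8
  79 - 72 = 7
  83 - 79 = 4
  100 - 83 = 17


Delta encoded: [46, 5, 12, 1, 8, 7, 4, 17]


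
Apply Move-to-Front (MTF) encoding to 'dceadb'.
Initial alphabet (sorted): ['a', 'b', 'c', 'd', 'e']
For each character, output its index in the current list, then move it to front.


MTF encoding:
'd': index 3 in ['a', 'b', 'c', 'd', 'e'] -> ['d', 'a', 'b', 'c', 'e']
'c': index 3 in ['d', 'a', 'b', 'c', 'e'] -> ['c', 'd', 'a', 'b', 'e']
'e': index 4 in ['c', 'd', 'a', 'b', 'e'] -> ['e', 'c', 'd', 'a', 'b']
'a': index 3 in ['e', 'c', 'd', 'a', 'b'] -> ['a', 'e', 'c', 'd', 'b']
'd': index 3 in ['a', 'e', 'c', 'd', 'b'] -> ['d', 'a', 'e', 'c', 'b']
'b': index 4 in ['d', 'a', 'e', 'c', 'b'] -> ['b', 'd', 'a', 'e', 'c']


Output: [3, 3, 4, 3, 3, 4]


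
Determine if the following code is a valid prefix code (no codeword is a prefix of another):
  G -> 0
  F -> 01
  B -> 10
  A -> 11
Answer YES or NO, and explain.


Checking each pair (does one codeword prefix another?):
  G='0' vs F='01': prefix -- VIOLATION

NO -- this is NOT a valid prefix code. G (0) is a prefix of F (01).


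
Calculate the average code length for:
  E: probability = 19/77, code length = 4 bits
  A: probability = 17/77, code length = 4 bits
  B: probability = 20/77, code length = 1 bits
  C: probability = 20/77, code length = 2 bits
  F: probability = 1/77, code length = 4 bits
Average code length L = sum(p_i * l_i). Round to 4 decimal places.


Weighted contributions p_i * l_i:
  E: (19/77) * 4 = 76/77
  A: (17/77) * 4 = 68/77
  B: (20/77) * 1 = 20/77
  C: (20/77) * 2 = 40/77
  F: (1/77) * 4 = 4/77
Sum = (76 + 68 + 20 + 40 + 4)/77 = 208/77

L = 208/77 = 2.7013 bits/symbol


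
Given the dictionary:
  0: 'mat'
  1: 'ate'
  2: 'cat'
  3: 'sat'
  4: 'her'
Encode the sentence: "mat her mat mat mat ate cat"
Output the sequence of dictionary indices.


Look up each word in the dictionary:
  'mat' -> 0
  'her' -> 4
  'mat' -> 0
  'mat' -> 0
  'mat' -> 0
  'ate' -> 1
  'cat' -> 2

Encoded: [0, 4, 0, 0, 0, 1, 2]


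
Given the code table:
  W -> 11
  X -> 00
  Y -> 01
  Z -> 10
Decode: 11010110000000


Decoding:
11 -> W
01 -> Y
01 -> Y
10 -> Z
00 -> X
00 -> X
00 -> X


Result: WYYZXXX


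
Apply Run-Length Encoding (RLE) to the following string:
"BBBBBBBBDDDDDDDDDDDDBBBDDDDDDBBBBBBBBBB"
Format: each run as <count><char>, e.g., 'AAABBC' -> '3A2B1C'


Scanning runs left to right:
  i=0: run of 'B' x 8 -> '8B'
  i=8: run of 'D' x 12 -> '12D'
  i=20: run of 'B' x 3 -> '3B'
  i=23: run of 'D' x 6 -> '6D'
  i=29: run of 'B' x 10 -> '10B'

RLE = 8B12D3B6D10B


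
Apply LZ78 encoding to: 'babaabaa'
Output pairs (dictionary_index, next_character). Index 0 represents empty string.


LZ78 encoding steps:
Dictionary: {0: ''}
Step 1: w='' (idx 0), next='b' -> output (0, 'b'), add 'b' as idx 1
Step 2: w='' (idx 0), next='a' -> output (0, 'a'), add 'a' as idx 2
Step 3: w='b' (idx 1), next='a' -> output (1, 'a'), add 'ba' as idx 3
Step 4: w='a' (idx 2), next='b' -> output (2, 'b'), add 'ab' as idx 4
Step 5: w='a' (idx 2), next='a' -> output (2, 'a'), add 'aa' as idx 5


Encoded: [(0, 'b'), (0, 'a'), (1, 'a'), (2, 'b'), (2, 'a')]


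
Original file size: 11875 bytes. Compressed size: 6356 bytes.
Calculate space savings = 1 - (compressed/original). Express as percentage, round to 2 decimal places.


ratio = compressed/original = 6356/11875 = 0.535242
savings = 1 - ratio = 1 - 0.535242 = 0.464758
as a percentage: 0.464758 * 100 = 46.48%

Space savings = 1 - 6356/11875 = 46.48%


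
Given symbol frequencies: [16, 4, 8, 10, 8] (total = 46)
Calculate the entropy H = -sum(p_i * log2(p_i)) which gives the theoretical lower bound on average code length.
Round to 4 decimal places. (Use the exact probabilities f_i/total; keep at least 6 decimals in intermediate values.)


Per-symbol terms -p_i * log2(p_i) with p_i = f_i/46:
  p = 16/46 = 0.347826: log2(p) = -1.523562, -p*log2(p) = 0.529935
  p = 4/46 = 0.086957: log2(p) = -3.523562, -p*log2(p) = 0.306397
  p = 8/46 = 0.173913: log2(p) = -2.523562, -p*log2(p) = 0.438880
  p = 10/46 = 0.217391: log2(p) = -2.201634, -p*log2(p) = 0.478616
  p = 8/46 = 0.173913: log2(p) = -2.523562, -p*log2(p) = 0.438880
H = 0.529935 + 0.306397 + 0.438880 + 0.478616 + 0.438880 = 2.192708

H = 2.1927 bits/symbol


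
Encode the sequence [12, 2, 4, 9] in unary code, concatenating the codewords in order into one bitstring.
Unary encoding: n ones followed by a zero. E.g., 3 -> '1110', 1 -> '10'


Encode each number as n ones followed by a terminating 0:
  12 -> 1111111111110 (13 bits)
  2 -> 110 (3 bits)
  4 -> 11110 (5 bits)
  9 -> 1111111110 (10 bits)
Total length = 13 + 3 + 5 + 10 = 31 bits.

Unary([12, 2, 4, 9]) = 1111111111110110111101111111110 (31 bits)


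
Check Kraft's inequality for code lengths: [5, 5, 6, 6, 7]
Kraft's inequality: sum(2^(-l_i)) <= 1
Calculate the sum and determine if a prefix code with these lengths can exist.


Sum = 2^(-5) + 2^(-5) + 2^(-6) + 2^(-6) + 2^(-7)
    = 0.03125 + 0.03125 + 0.015625 + 0.015625 + 0.0078125
    = 13/128 = 0.1015625
Since 0.1015625 <= 1, Kraft's inequality IS satisfied.
A prefix code with these lengths CAN exist.

Kraft sum = 0.1015625. Satisfied.


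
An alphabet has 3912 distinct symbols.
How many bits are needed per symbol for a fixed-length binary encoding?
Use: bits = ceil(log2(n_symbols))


log2(3912) = 11.9337
Bracket: 2^11 = 2048 < 3912 <= 2^12 = 4096
So ceil(log2(3912)) = 12

bits = ceil(log2(3912)) = ceil(11.9337) = 12 bits


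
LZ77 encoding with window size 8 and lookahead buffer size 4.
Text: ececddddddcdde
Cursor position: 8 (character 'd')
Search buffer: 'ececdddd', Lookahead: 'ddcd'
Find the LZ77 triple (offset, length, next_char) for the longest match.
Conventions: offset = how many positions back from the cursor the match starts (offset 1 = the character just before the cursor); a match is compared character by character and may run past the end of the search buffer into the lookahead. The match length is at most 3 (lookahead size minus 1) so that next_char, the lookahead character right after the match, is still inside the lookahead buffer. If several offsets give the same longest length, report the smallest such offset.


Try each offset into the search buffer:
  offset=1 (pos 7, char 'd'): match length 2
  offset=2 (pos 6, char 'd'): match length 2
  offset=3 (pos 5, char 'd'): match length 2
  offset=4 (pos 4, char 'd'): match length 2
  offset=5 (pos 3, char 'c'): match length 0
  offset=6 (pos 2, char 'e'): match length 0
  offset=7 (pos 1, char 'c'): match length 0
  offset=8 (pos 0, char 'e'): match length 0
Longest match has length 2, found at offsets 1, 2, 3, 4; take the smallest, offset 1.
next_char = character at position 8 + 2 = 10 -> 'c'

Best match: offset=1, length=2 (matching 'dd' starting at position 7)
LZ77 triple: (1, 2, 'c')


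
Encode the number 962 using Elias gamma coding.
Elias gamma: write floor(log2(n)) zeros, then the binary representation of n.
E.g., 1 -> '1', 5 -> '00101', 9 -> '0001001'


num_bits = floor(log2(962)) + 1 = 10
leading_zeros = num_bits - 1 = 9
binary(962) = 1111000010

Elias gamma(962) = '000000000' + '1111000010' = 0000000001111000010 (19 bits)


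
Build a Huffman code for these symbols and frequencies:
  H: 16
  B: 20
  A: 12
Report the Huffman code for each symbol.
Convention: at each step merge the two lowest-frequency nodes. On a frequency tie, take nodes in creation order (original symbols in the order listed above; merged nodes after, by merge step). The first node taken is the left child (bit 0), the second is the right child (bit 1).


Huffman tree construction:
Step 1: Merge A(12) + H(16) = 28
Step 2: Merge B(20) + (A+H)(28) = 48
Read each symbol's code off the tree from the root (left child = 0, right child = 1).

Codes:
  H: 11 (length 2)
  B: 0 (length 1)
  A: 10 (length 2)
Average code length: 76/48 = 1.5833 bits/symbol


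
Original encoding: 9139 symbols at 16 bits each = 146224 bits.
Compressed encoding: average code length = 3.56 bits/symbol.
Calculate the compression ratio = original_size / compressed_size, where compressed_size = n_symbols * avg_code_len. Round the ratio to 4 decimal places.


original_size = n_symbols * orig_bits = 9139 * 16 = 146224 bits
compressed_size = n_symbols * avg_code_len = 9139 * 3.56 = 32534.84 bits
ratio = original_size / compressed_size = 146224 / 32534.84 = 4.4944

Compression ratio = 4.4944


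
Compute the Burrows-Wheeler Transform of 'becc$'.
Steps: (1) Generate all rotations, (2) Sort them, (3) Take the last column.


Rotations (sorted):
  0: $becc -> last char: c
  1: becc$ -> last char: $
  2: c$bec -> last char: c
  3: cc$be -> last char: e
  4: ecc$b -> last char: b


BWT = c$ceb


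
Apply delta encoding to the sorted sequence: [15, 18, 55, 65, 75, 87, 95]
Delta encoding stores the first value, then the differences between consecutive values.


First value: 15
Deltas:
  18 - 15 = 3
  55 - 18 = 37
  65 - 55 = 10
  75 - 65 = 10
  87 - 75 = 12
  95 - 87 = 8


Delta encoded: [15, 3, 37, 10, 10, 12, 8]


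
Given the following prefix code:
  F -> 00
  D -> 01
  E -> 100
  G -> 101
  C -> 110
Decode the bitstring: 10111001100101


Decoding step by step:
Bits 101 -> G
Bits 110 -> C
Bits 01 -> D
Bits 100 -> E
Bits 101 -> G


Decoded message: GCDEG


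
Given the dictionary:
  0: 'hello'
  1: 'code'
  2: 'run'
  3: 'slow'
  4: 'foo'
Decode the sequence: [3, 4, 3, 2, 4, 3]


Look up each index in the dictionary:
  3 -> 'slow'
  4 -> 'foo'
  3 -> 'slow'
  2 -> 'run'
  4 -> 'foo'
  3 -> 'slow'

Decoded: "slow foo slow run foo slow"


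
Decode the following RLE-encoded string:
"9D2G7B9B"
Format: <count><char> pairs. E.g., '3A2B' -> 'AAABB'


Expanding each <count><char> pair:
  9D -> 'DDDDDDDDD'
  2G -> 'GG'
  7B -> 'BBBBBBB'
  9B -> 'BBBBBBBBB'

Decoded = DDDDDDDDDGGBBBBBBBBBBBBBBBB
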